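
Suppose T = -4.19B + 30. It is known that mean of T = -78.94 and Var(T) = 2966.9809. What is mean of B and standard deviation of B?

From T = -4.19B + 30: mean of T = a·mean of B + b, so mean of B = (mean of T − b)/a = (-78.94 − 30)/(-4.19) = 26.
standard deviation of T = √2966.9809 = 54.47.
standard deviation of T = |a|·standard deviation of B, so standard deviation of B = 54.47/|-4.19| = 13.

mean of B = 26, standard deviation of B = 13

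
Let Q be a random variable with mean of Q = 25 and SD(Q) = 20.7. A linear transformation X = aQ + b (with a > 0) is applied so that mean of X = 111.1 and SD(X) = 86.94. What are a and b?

a = 4.2, b = 6.1

SD(X) = a·SD(Q) (a > 0), so a = 86.94/20.7 = 4.2.
mean of X = a·mean of Q + b, so b = 111.1 − 4.2·25 = 6.1.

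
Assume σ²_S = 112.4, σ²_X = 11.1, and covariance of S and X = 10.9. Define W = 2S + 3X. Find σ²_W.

σ²_W = 680.3

σ²_W = a²·σ²_S + b²·σ²_X + 2ab·covariance of S and X with a = 2, b = 3.
= 2²·112.4 + 3²·11.1 + 2·2·3·10.9
= 449.6 + 99.9 + 130.8 = 680.3.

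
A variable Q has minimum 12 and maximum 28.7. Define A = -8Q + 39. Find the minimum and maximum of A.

a = -8 < 0, so order reverses: min(A) = a·max(Q)+b = (-8)·28.7 + 39 = -190.6; max(A) = a·min(Q)+b = (-8)·12 + 39 = -57.

min(A) = -190.6, max(A) = -57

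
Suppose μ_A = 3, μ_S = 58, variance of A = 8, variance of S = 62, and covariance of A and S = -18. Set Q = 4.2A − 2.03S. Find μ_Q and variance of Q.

μ_Q = -105.14, variance of Q = 703.5518

μ_Q = 4.2·μ_A + (-2.03)·μ_S = 4.2·3 + (-2.03)·58 = -105.14.
variance of Q = a²·variance of A + b²·variance of S + 2ab·covariance of A and S with a = 4.2, b = -2.03.
= 4.2²·8 + (-2.03)²·62 + 2·4.2·(-2.03)·(-18)
= 141.12 + 255.4958 + 306.936 = 703.5518.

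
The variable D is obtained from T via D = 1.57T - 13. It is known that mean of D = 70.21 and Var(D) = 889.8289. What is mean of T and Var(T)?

From D = 1.57T - 13: mean of D = a·mean of T + b, so mean of T = (mean of D − b)/a = (70.21 − (-13))/1.57 = 53.
Var(D) = a²·Var(T), so Var(T) = 889.8289/1.57² = 361.

mean of T = 53, Var(T) = 361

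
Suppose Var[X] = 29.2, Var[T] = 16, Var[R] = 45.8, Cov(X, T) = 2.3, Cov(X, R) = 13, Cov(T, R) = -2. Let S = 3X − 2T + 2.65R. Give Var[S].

Var[S] = 848.7305

Var[S] = a²·Var[X] + b²·Var[T] + c²·Var[R] + 2ab·Cov(X, T) + 2ac·Cov(X, R) + 2bc·Cov(T, R), with a = 3, b = -2, c = 2.65.
= 262.8 + 64 + 321.6305 + (-27.6) + 206.7 + 21.2
= 848.7305.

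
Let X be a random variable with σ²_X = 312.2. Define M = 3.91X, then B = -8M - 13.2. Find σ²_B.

σ²_M = 3.91²·312.2 = 4772.94482.
σ²_B = (-8)²·4772.94482 = 305468.46848.

σ²_B = 305468.46848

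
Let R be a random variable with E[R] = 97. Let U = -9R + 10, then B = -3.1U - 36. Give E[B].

E[B] = 2639.3

E[U] = (-9)·97 + 10 = -863.
E[B] = (-3.1)·(-863) + (-36) = 2639.3.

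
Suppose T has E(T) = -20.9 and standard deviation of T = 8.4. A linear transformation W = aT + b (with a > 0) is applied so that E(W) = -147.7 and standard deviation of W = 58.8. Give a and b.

a = 7, b = -1.4

standard deviation of W = a·standard deviation of T (a > 0), so a = 58.8/8.4 = 7.
E(W) = a·E(T) + b, so b = -147.7 − 7·(-20.9) = -1.4.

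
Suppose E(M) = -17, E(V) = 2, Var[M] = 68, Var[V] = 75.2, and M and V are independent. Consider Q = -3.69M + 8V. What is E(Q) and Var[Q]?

E(Q) = 78.73, Var[Q] = 5738.6948

E(Q) = (-3.69)·E(M) + 8·E(V) = (-3.69)·(-17) + 8·2 = 78.73.
Var[Q] = a²·Var[M] + b²·Var[V] + 2ab·Cov(M, V) with a = -3.69, b = 8.
Independence gives Cov(M, V) = 0.
= (-3.69)²·68 + 8²·75.2 + 2·(-3.69)·8·0
= 925.8948 + 4812.8 + 0 = 5738.6948.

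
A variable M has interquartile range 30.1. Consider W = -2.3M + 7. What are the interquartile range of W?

IQR(W) = 69.23

Under W = aM + b, IQR(W) = |a|·IQR(M) = |-2.3|·30.1 = 69.23 (shifts cancel; spread scales by |a|).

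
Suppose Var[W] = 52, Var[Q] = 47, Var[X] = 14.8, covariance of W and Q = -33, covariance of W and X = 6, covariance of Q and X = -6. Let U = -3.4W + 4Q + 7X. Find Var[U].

Var[U] = a²·Var[W] + b²·Var[Q] + c²·Var[X] + 2ab·covariance of W and Q + 2ac·covariance of W and X + 2bc·covariance of Q and X, with a = -3.4, b = 4, c = 7.
= 601.12 + 752 + 725.2 + 897.6 + (-285.6) + (-336)
= 2354.32.

Var[U] = 2354.32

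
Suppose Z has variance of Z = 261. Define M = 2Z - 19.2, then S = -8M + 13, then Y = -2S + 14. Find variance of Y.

variance of M = 2²·261 = 1044.
variance of S = (-8)²·1044 = 66816.
variance of Y = (-2)²·66816 = 267264.

variance of Y = 267264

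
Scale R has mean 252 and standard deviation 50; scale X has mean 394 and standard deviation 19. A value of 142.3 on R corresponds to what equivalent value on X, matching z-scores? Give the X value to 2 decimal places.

X = 352.31

z = (142.3 − 252)/50 = -2.194.
X = 394 + z·19 = 394 + (142.3 − 252)·19/50 ≈ 352.31.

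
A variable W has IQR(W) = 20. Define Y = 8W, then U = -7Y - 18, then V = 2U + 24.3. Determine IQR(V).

IQR(V) = 2240

IQR(Y) = |8|·20 = 160.
IQR(U) = |-7|·160 = 1120.
IQR(V) = |2|·1120 = 2240.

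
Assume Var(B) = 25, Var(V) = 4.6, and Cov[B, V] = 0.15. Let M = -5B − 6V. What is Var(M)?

Var(M) = 799.6

Var(M) = a²·Var(B) + b²·Var(V) + 2ab·Cov[B, V] with a = -5, b = -6.
= (-5)²·25 + (-6)²·4.6 + 2·(-5)·(-6)·0.15
= 625 + 165.6 + 9 = 799.6.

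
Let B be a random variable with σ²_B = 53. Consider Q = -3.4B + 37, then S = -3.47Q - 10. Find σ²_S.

σ²_Q = (-3.4)²·53 = 612.68.
σ²_S = (-3.47)²·612.68 = 7377.218612.

σ²_S = 7377.218612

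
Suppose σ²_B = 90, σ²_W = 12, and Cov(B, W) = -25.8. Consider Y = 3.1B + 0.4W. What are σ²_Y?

σ²_Y = 802.836

σ²_Y = a²·σ²_B + b²·σ²_W + 2ab·Cov(B, W) with a = 3.1, b = 0.4.
= 3.1²·90 + 0.4²·12 + 2·3.1·0.4·(-25.8)
= 864.9 + 1.92 + (-63.984) = 802.836.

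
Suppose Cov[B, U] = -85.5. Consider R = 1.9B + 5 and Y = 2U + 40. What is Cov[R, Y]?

Cov[R, Y] = a·c·Cov[B, U] = 1.9·2·(-85.5) = -324.9. Additive constants drop out.

Cov[R, Y] = -324.9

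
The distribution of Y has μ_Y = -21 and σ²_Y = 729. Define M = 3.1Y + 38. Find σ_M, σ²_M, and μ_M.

σ_M = 83.7, σ²_M = 7005.69, μ_M = -27.1

M = 3.1Y + 38 is linear with a = 3.1, b = 38.
σ_Y = √729 = 27.
σ_M = |a|·σ_Y = |3.1|·27 = 83.7.
σ²_M = a²·σ²_Y = 3.1²·729 = 7005.69 (the additive constant 38 does not affect variance).
μ_M = a·μ_Y + b = 3.1·(-21) + 38 = -27.1.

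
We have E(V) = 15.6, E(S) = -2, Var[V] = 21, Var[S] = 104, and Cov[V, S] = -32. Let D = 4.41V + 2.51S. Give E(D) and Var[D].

E(D) = 4.41·E(V) + 2.51·E(S) = 4.41·15.6 + 2.51·(-2) = 63.776.
Var[D] = a²·Var[V] + b²·Var[S] + 2ab·Cov[V, S] with a = 4.41, b = 2.51.
= 4.41²·21 + 2.51²·104 + 2·4.41·2.51·(-32)
= 408.4101 + 655.2104 + (-708.4224) = 355.1981.

E(D) = 63.776, Var[D] = 355.1981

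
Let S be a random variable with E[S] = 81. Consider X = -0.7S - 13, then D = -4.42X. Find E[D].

E[D] = 308.074

E[X] = (-0.7)·81 + (-13) = -69.7.
E[D] = (-4.42)·(-69.7) = 308.074.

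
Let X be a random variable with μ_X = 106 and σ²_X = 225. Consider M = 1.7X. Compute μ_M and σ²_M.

μ_M = 180.2, σ²_M = 650.25

M = 1.7X is linear with a = 1.7, b = 0.
μ_M = a·μ_X + b = 1.7·106 = 180.2.
σ²_M = a²·σ²_X = 1.7²·225 = 650.25.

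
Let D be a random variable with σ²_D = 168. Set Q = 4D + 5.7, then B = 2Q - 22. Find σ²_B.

σ²_Q = 4²·168 = 2688.
σ²_B = 2²·2688 = 10752.

σ²_B = 10752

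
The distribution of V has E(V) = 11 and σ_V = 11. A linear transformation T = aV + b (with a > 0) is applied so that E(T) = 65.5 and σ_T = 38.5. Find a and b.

σ_T = a·σ_V (a > 0), so a = 38.5/11 = 3.5.
E(T) = a·E(V) + b, so b = 65.5 − 3.5·11 = 27.

a = 3.5, b = 27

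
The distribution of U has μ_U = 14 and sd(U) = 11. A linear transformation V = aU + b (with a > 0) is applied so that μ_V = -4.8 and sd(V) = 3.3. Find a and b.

a = 0.3, b = -9

sd(V) = a·sd(U) (a > 0), so a = 3.3/11 = 0.3.
μ_V = a·μ_U + b, so b = -4.8 − 0.3·14 = -9.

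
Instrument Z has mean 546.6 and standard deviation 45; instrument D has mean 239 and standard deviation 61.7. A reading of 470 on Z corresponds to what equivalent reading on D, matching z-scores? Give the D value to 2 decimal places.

D = 133.97

z = (470 − 546.6)/45 ≈ -1.7022.
D = 239 + z·61.7 = 239 + (470 − 546.6)·61.7/45 ≈ 133.97.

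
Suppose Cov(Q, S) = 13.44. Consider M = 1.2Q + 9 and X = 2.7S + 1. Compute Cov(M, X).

Cov(M, X) = a·c·Cov(Q, S) = 1.2·2.7·13.44 = 43.5456. Additive constants drop out.

Cov(M, X) = 43.5456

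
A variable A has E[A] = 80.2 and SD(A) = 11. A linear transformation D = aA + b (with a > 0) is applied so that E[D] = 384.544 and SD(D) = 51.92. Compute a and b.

SD(D) = a·SD(A) (a > 0), so a = 51.92/11 = 4.72.
E[D] = a·E[A] + b, so b = 384.544 − 4.72·80.2 = 6.

a = 4.72, b = 6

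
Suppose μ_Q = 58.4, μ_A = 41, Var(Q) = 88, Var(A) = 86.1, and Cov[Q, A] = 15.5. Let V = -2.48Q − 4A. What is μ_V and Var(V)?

μ_V = -308.832, Var(V) = 2226.3552

μ_V = (-2.48)·μ_Q + (-4)·μ_A = (-2.48)·58.4 + (-4)·41 = -308.832.
Var(V) = a²·Var(Q) + b²·Var(A) + 2ab·Cov[Q, A] with a = -2.48, b = -4.
= (-2.48)²·88 + (-4)²·86.1 + 2·(-2.48)·(-4)·15.5
= 541.2352 + 1377.6 + 307.52 = 2226.3552.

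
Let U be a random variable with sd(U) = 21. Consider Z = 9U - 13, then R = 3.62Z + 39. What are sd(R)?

sd(R) = 684.18

sd(Z) = |9|·21 = 189.
sd(R) = |3.62|·189 = 684.18.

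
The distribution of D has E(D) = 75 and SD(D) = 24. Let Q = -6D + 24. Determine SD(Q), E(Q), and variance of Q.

Q = -6D + 24 is linear with a = -6, b = 24.
SD(Q) = |a|·SD(D) = |-6|·24 = 144.
E(Q) = a·E(D) + b = (-6)·75 + 24 = -426.
variance of D = 24² = 576.
variance of Q = a²·variance of D = (-6)²·576 = 20736 (the additive constant 24 does not affect variance).

SD(Q) = 144, E(Q) = -426, variance of Q = 20736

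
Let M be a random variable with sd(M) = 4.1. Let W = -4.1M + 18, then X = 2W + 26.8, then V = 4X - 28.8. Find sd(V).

sd(V) = 134.48

sd(W) = |-4.1|·4.1 = 16.81.
sd(X) = |2|·16.81 = 33.62.
sd(V) = |4|·33.62 = 134.48.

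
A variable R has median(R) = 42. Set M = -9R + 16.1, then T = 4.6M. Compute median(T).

median(M) = (-9)·42 + 16.1 = -361.9.
median(T) = 4.6·(-361.9) = -1664.74.

median(T) = -1664.74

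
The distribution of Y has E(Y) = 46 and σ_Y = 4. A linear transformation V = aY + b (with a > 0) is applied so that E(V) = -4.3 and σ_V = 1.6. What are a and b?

a = 0.4, b = -22.7

σ_V = a·σ_Y (a > 0), so a = 1.6/4 = 0.4.
E(V) = a·E(Y) + b, so b = -4.3 − 0.4·46 = -22.7.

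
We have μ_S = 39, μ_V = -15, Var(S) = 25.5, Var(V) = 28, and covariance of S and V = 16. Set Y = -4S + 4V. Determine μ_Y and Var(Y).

μ_Y = -216, Var(Y) = 344

μ_Y = (-4)·μ_S + 4·μ_V = (-4)·39 + 4·(-15) = -216.
Var(Y) = a²·Var(S) + b²·Var(V) + 2ab·covariance of S and V with a = -4, b = 4.
= (-4)²·25.5 + 4²·28 + 2·(-4)·4·16
= 408 + 448 + (-512) = 344.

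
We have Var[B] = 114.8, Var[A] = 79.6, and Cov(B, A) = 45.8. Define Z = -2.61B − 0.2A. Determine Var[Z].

Var[Z] = a²·Var[B] + b²·Var[A] + 2ab·Cov(B, A) with a = -2.61, b = -0.2.
= (-2.61)²·114.8 + (-0.2)²·79.6 + 2·(-2.61)·(-0.2)·45.8
= 782.02908 + 3.184 + 47.8152 = 833.02828.

Var[Z] = 833.02828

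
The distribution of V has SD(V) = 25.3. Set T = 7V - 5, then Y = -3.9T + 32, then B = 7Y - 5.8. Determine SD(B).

SD(T) = |7|·25.3 = 177.1.
SD(Y) = |-3.9|·177.1 = 690.69.
SD(B) = |7|·690.69 = 4834.83.

SD(B) = 4834.83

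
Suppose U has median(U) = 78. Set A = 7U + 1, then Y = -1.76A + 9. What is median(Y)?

median(A) = 7·78 + 1 = 547.
median(Y) = (-1.76)·547 + 9 = -953.72.

median(Y) = -953.72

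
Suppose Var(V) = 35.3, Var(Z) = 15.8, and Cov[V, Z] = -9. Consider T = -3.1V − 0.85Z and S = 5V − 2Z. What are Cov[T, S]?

By bilinearity, Cov[T, S] = ac·Var(V) + bd·Var(Z) + (ad+bc)·Cov[V, Z], with a=-3.1, b=-0.85, c=5, d=-2.
ac·Var(V) = (-3.1)·5·35.3 = -547.15
bd·Var(Z) = (-0.85)·(-2)·15.8 = 26.86
(ad+bc)·Cov[V, Z] = (1.95)·(-9) = -17.55
Cov[T, S] = -547.15 + 26.86 + (-17.55) = -537.84.

Cov[T, S] = -537.84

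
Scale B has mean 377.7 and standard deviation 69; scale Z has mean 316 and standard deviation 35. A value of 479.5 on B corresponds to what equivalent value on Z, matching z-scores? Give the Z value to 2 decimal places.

Z = 367.64

z = (479.5 − 377.7)/69 ≈ 1.4754.
Z = 316 + z·35 = 316 + (479.5 − 377.7)·35/69 ≈ 367.64.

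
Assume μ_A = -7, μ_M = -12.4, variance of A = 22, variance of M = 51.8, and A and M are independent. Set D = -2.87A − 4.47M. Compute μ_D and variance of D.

μ_D = (-2.87)·μ_A + (-4.47)·μ_M = (-2.87)·(-7) + (-4.47)·(-12.4) = 75.518.
variance of D = a²·variance of A + b²·variance of M + 2ab·Cov(A, M) with a = -2.87, b = -4.47.
Independence gives Cov(A, M) = 0.
= (-2.87)²·22 + (-4.47)²·51.8 + 2·(-2.87)·(-4.47)·0
= 181.2118 + 1035.01062 + 0 = 1216.22242.

μ_D = 75.518, variance of D = 1216.22242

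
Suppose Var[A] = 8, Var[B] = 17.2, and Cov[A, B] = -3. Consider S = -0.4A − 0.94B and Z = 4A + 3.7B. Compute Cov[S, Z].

By bilinearity, Cov[S, Z] = ac·Var[A] + bd·Var[B] + (ad+bc)·Cov[A, B], with a=-0.4, b=-0.94, c=4, d=3.7.
ac·Var[A] = (-0.4)·4·8 = -12.8
bd·Var[B] = (-0.94)·3.7·17.2 = -59.8216
(ad+bc)·Cov[A, B] = (-5.24)·(-3) = 15.72
Cov[S, Z] = -12.8 + (-59.8216) + 15.72 = -56.9016.

Cov[S, Z] = -56.9016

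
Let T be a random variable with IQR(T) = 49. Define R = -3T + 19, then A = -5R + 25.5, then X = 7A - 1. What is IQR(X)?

IQR(R) = |-3|·49 = 147.
IQR(A) = |-5|·147 = 735.
IQR(X) = |7|·735 = 5145.

IQR(X) = 5145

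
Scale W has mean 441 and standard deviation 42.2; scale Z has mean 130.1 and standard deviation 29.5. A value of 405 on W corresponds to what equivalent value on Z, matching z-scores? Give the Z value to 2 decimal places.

z = (405 − 441)/42.2 ≈ -0.8531.
Z = 130.1 + z·29.5 = 130.1 + (405 − 441)·29.5/42.2 ≈ 104.93.

Z = 104.93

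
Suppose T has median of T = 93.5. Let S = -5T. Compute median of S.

A linear map preserves order up to sign, so median of S = a·median of T + b = (-5)·93.5 = -467.5.

median of S = -467.5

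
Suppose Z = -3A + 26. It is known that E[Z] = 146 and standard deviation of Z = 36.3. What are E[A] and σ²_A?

From Z = -3A + 26: E[Z] = a·E[A] + b, so E[A] = (E[Z] − b)/a = (146 − 26)/(-3) = -40.
σ²_Z = 36.3² = 1317.69.
σ²_Z = a²·σ²_A, so σ²_A = 1317.69/(-3)² = 146.41.

E[A] = -40, σ²_A = 146.41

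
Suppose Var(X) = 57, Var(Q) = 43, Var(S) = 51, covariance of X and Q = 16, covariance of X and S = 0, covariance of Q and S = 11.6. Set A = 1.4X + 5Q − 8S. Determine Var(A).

Var(A) = a²·Var(X) + b²·Var(Q) + c²·Var(S) + 2ab·covariance of X and Q + 2ac·covariance of X and S + 2bc·covariance of Q and S, with a = 1.4, b = 5, c = -8.
= 111.72 + 1075 + 3264 + 224 + 0 + (-928)
= 3746.72.

Var(A) = 3746.72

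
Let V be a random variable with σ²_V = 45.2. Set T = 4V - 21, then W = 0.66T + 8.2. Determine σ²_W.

σ²_T = 4²·45.2 = 723.2.
σ²_W = 0.66²·723.2 = 315.02592.

σ²_W = 315.02592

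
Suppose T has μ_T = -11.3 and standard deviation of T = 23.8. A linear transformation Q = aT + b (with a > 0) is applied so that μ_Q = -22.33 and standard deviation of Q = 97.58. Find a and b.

a = 4.1, b = 24

standard deviation of Q = a·standard deviation of T (a > 0), so a = 97.58/23.8 = 4.1.
μ_Q = a·μ_T + b, so b = -22.33 − 4.1·(-11.3) = 24.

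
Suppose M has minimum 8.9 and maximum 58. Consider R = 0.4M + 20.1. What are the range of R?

Range(R) = 19.64

Range of M = 58 − 8.9 = 49.1.
Range(R) = |a|·Range(M) = |0.4|·49.1 = 19.64.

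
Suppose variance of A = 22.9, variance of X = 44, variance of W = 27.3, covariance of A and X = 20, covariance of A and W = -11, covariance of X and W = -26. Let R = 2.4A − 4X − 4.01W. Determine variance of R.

variance of R = 268.53873

variance of R = a²·variance of A + b²·variance of X + c²·variance of W + 2ab·covariance of A and X + 2ac·covariance of A and W + 2bc·covariance of X and W, with a = 2.4, b = -4, c = -4.01.
= 131.904 + 704 + 438.98673 + (-384) + 211.728 + (-834.08)
= 268.53873.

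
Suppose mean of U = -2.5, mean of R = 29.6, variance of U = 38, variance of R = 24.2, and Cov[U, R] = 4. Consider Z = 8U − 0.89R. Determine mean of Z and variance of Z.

mean of Z = 8·mean of U + (-0.89)·mean of R = 8·(-2.5) + (-0.89)·29.6 = -46.344.
variance of Z = a²·variance of U + b²·variance of R + 2ab·Cov[U, R] with a = 8, b = -0.89.
= 8²·38 + (-0.89)²·24.2 + 2·8·(-0.89)·4
= 2432 + 19.16882 + (-56.96) = 2394.20882.

mean of Z = -46.344, variance of Z = 2394.20882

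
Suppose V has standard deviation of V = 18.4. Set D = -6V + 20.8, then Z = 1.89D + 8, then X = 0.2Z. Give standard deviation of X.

standard deviation of D = |-6|·18.4 = 110.4.
standard deviation of Z = |1.89|·110.4 = 208.656.
standard deviation of X = |0.2|·208.656 = 41.7312.

standard deviation of X = 41.7312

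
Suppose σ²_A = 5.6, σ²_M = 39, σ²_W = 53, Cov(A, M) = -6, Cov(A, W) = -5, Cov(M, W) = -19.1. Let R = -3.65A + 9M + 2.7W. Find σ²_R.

σ²_R = a²·σ²_A + b²·σ²_M + c²·σ²_W + 2ab·Cov(A, M) + 2ac·Cov(A, W) + 2bc·Cov(M, W), with a = -3.65, b = 9, c = 2.7.
= 74.606 + 3159 + 386.37 + 394.2 + 98.55 + (-928.26)
= 3184.466.

σ²_R = 3184.466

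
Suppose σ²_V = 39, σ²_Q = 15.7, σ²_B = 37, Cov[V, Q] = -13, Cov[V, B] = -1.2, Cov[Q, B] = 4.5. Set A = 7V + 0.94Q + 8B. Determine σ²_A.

σ²_A = a²·σ²_V + b²·σ²_Q + c²·σ²_B + 2ab·Cov[V, Q] + 2ac·Cov[V, B] + 2bc·Cov[Q, B], with a = 7, b = 0.94, c = 8.
= 1911 + 13.87252 + 2368 + (-171.08) + (-134.4) + 67.68
= 4055.07252.

σ²_A = 4055.07252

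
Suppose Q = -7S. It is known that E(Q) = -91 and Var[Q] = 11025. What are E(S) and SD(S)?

From Q = -7S: E(Q) = a·E(S) + b, so E(S) = (E(Q) − b)/a = (-91 − 0)/(-7) = 13.
SD(Q) = √11025 = 105.
SD(Q) = |a|·SD(S), so SD(S) = 105/|-7| = 15.

E(S) = 13, SD(S) = 15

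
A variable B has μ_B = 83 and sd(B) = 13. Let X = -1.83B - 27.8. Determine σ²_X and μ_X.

X = -1.83B - 27.8 is linear with a = -1.83, b = -27.8.
σ²_B = 13² = 169.
σ²_X = a²·σ²_B = (-1.83)²·169 = 565.9641 (the additive constant -27.8 does not affect variance).
μ_X = a·μ_B + b = (-1.83)·83 + (-27.8) = -179.69.

σ²_X = 565.9641, μ_X = -179.69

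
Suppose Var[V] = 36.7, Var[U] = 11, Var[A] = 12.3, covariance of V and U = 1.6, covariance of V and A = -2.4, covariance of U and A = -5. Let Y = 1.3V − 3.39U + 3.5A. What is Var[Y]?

Var[Y] = a²·Var[V] + b²·Var[U] + c²·Var[A] + 2ab·covariance of V and U + 2ac·covariance of V and A + 2bc·covariance of U and A, with a = 1.3, b = -3.39, c = 3.5.
= 62.023 + 126.4131 + 150.675 + (-14.1024) + (-21.84) + 118.65
= 421.8187.

Var[Y] = 421.8187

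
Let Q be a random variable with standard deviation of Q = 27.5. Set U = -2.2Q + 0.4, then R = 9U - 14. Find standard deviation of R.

standard deviation of R = 544.5

standard deviation of U = |-2.2|·27.5 = 60.5.
standard deviation of R = |9|·60.5 = 544.5.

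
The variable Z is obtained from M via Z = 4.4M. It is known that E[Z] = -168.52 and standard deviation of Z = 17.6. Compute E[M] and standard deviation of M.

E[M] = -38.3, standard deviation of M = 4

From Z = 4.4M: E[Z] = a·E[M] + b, so E[M] = (E[Z] − b)/a = (-168.52 − 0)/4.4 = -38.3.
standard deviation of Z = |a|·standard deviation of M, so standard deviation of M = 17.6/|4.4| = 4.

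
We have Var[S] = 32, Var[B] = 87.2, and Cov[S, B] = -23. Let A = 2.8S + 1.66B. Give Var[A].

Var[A] = 277.36032

Var[A] = a²·Var[S] + b²·Var[B] + 2ab·Cov[S, B] with a = 2.8, b = 1.66.
= 2.8²·32 + 1.66²·87.2 + 2·2.8·1.66·(-23)
= 250.88 + 240.28832 + (-213.808) = 277.36032.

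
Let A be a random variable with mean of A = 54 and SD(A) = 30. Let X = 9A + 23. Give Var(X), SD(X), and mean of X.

Var(X) = 72900, SD(X) = 270, mean of X = 509

X = 9A + 23 is linear with a = 9, b = 23.
Var(A) = 30² = 900.
Var(X) = a²·Var(A) = 9²·900 = 72900 (the additive constant 23 does not affect variance).
SD(X) = |a|·SD(A) = |9|·30 = 270.
mean of X = a·mean of A + b = 9·54 + 23 = 509.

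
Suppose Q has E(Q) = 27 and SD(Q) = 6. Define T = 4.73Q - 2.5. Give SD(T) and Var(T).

T = 4.73Q - 2.5 is linear with a = 4.73, b = -2.5.
SD(T) = |a|·SD(Q) = |4.73|·6 = 28.38.
Var(Q) = 6² = 36.
Var(T) = a²·Var(Q) = 4.73²·36 = 805.4244 (the additive constant -2.5 does not affect variance).

SD(T) = 28.38, Var(T) = 805.4244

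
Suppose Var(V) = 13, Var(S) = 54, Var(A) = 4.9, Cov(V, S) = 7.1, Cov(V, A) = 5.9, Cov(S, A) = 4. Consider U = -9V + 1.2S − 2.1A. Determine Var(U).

Var(U) = a²·Var(V) + b²·Var(S) + c²·Var(A) + 2ab·Cov(V, S) + 2ac·Cov(V, A) + 2bc·Cov(S, A), with a = -9, b = 1.2, c = -2.1.
= 1053 + 77.76 + 21.609 + (-153.36) + 223.02 + (-20.16)
= 1201.869.

Var(U) = 1201.869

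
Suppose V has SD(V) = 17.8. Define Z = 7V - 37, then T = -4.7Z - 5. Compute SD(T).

SD(Z) = |7|·17.8 = 124.6.
SD(T) = |-4.7|·124.6 = 585.62.

SD(T) = 585.62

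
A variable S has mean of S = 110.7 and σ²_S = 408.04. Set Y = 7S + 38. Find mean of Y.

Y = 7S + 38 is linear with a = 7, b = 38.
mean of Y = a·mean of S + b = 7·110.7 + 38 = 812.9.

mean of Y = 812.9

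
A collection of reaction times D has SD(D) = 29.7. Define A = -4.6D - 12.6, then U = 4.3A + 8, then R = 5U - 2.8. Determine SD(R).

SD(A) = |-4.6|·29.7 = 136.62.
SD(U) = |4.3|·136.62 = 587.466.
SD(R) = |5|·587.466 = 2937.33.

SD(R) = 2937.33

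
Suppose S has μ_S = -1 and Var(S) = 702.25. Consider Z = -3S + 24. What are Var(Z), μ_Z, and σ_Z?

Z = -3S + 24 is linear with a = -3, b = 24.
Var(Z) = a²·Var(S) = (-3)²·702.25 = 6320.25 (the additive constant 24 does not affect variance).
μ_Z = a·μ_S + b = (-3)·(-1) + 24 = 27.
σ_S = √702.25 = 26.5.
σ_Z = |a|·σ_S = |-3|·26.5 = 79.5.

Var(Z) = 6320.25, μ_Z = 27, σ_Z = 79.5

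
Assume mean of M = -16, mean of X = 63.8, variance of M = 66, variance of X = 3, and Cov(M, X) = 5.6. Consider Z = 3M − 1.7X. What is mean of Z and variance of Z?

mean of Z = 3·mean of M + (-1.7)·mean of X = 3·(-16) + (-1.7)·63.8 = -156.46.
variance of Z = a²·variance of M + b²·variance of X + 2ab·Cov(M, X) with a = 3, b = -1.7.
= 3²·66 + (-1.7)²·3 + 2·3·(-1.7)·5.6
= 594 + 8.67 + (-57.12) = 545.55.

mean of Z = -156.46, variance of Z = 545.55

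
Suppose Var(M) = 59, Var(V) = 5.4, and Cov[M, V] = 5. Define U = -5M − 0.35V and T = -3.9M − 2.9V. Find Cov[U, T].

Cov[U, T] = 1235.306

By bilinearity, Cov[U, T] = ac·Var(M) + bd·Var(V) + (ad+bc)·Cov[M, V], with a=-5, b=-0.35, c=-3.9, d=-2.9.
ac·Var(M) = (-5)·(-3.9)·59 = 1150.5
bd·Var(V) = (-0.35)·(-2.9)·5.4 = 5.481
(ad+bc)·Cov[M, V] = (15.865)·5 = 79.325
Cov[U, T] = 1150.5 + 5.481 + 79.325 = 1235.306.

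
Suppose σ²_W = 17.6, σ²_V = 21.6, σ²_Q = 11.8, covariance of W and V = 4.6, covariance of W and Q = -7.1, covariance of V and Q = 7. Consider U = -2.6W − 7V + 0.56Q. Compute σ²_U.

σ²_U = a²·σ²_W + b²·σ²_V + c²·σ²_Q + 2ab·covariance of W and V + 2ac·covariance of W and Q + 2bc·covariance of V and Q, with a = -2.6, b = -7, c = 0.56.
= 118.976 + 1058.4 + 3.70048 + 167.44 + 20.6752 + (-54.88)
= 1314.31168.

σ²_U = 1314.31168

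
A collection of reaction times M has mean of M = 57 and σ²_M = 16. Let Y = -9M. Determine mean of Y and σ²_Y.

mean of Y = -513, σ²_Y = 1296

Y = -9M is linear with a = -9, b = 0.
mean of Y = a·mean of M + b = (-9)·57 = -513.
σ²_Y = a²·σ²_M = (-9)²·16 = 1296.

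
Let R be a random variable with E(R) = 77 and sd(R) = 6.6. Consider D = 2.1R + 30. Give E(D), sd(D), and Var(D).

D = 2.1R + 30 is linear with a = 2.1, b = 30.
E(D) = a·E(R) + b = 2.1·77 + 30 = 191.7.
sd(D) = |a|·sd(R) = |2.1|·6.6 = 13.86.
Var(R) = 6.6² = 43.56.
Var(D) = a²·Var(R) = 2.1²·43.56 = 192.0996 (the additive constant 30 does not affect variance).

E(D) = 191.7, sd(D) = 13.86, Var(D) = 192.0996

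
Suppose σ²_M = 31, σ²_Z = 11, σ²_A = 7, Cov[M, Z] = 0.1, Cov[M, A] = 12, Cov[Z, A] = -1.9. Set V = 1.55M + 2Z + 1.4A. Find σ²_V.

σ²_V = a²·σ²_M + b²·σ²_Z + c²·σ²_A + 2ab·Cov[M, Z] + 2ac·Cov[M, A] + 2bc·Cov[Z, A], with a = 1.55, b = 2, c = 1.4.
= 74.4775 + 44 + 13.72 + 0.62 + 52.08 + (-10.64)
= 174.2575.

σ²_V = 174.2575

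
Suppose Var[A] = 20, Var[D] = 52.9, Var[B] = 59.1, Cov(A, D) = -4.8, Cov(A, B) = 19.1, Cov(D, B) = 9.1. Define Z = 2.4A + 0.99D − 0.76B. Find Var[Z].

Var[Z] = a²·Var[A] + b²·Var[D] + c²·Var[B] + 2ab·Cov(A, D) + 2ac·Cov(A, B) + 2bc·Cov(D, B), with a = 2.4, b = 0.99, c = -0.76.
= 115.2 + 51.84729 + 34.13616 + (-22.8096) + (-69.6768) + (-13.69368)
= 95.00337.

Var[Z] = 95.00337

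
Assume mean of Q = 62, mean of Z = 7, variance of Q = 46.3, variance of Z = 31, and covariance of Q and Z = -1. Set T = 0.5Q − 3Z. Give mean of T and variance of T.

mean of T = 10, variance of T = 293.575

mean of T = 0.5·mean of Q + (-3)·mean of Z = 0.5·62 + (-3)·7 = 10.
variance of T = a²·variance of Q + b²·variance of Z + 2ab·covariance of Q and Z with a = 0.5, b = -3.
= 0.5²·46.3 + (-3)²·31 + 2·0.5·(-3)·(-1)
= 11.575 + 279 + 3 = 293.575.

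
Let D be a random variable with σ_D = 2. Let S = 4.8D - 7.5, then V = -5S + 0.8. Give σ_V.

σ_V = 48

σ_S = |4.8|·2 = 9.6.
σ_V = |-5|·9.6 = 48.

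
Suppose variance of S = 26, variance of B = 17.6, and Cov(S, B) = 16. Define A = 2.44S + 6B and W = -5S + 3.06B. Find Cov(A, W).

By bilinearity, Cov(A, W) = ac·variance of S + bd·variance of B + (ad+bc)·Cov(S, B), with a=2.44, b=6, c=-5, d=3.06.
ac·variance of S = 2.44·(-5)·26 = -317.2
bd·variance of B = 6·3.06·17.6 = 323.136
(ad+bc)·Cov(S, B) = (-22.5336)·16 = -360.5376
Cov(A, W) = -317.2 + 323.136 + (-360.5376) = -354.6016.

Cov(A, W) = -354.6016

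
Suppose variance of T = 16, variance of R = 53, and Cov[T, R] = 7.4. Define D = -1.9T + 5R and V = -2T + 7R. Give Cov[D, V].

Cov[D, V] = 1743.38

By bilinearity, Cov[D, V] = ac·variance of T + bd·variance of R + (ad+bc)·Cov[T, R], with a=-1.9, b=5, c=-2, d=7.
ac·variance of T = (-1.9)·(-2)·16 = 60.8
bd·variance of R = 5·7·53 = 1855
(ad+bc)·Cov[T, R] = (-23.3)·7.4 = -172.42
Cov[D, V] = 60.8 + 1855 + (-172.42) = 1743.38.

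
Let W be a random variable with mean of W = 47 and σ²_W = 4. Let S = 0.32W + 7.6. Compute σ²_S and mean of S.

σ²_S = 0.4096, mean of S = 22.64

S = 0.32W + 7.6 is linear with a = 0.32, b = 7.6.
σ²_S = a²·σ²_W = 0.32²·4 = 0.4096 (the additive constant 7.6 does not affect variance).
mean of S = a·mean of W + b = 0.32·47 + 7.6 = 22.64.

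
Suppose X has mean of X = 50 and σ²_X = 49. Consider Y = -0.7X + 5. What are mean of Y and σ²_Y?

mean of Y = -30, σ²_Y = 24.01

Y = -0.7X + 5 is linear with a = -0.7, b = 5.
mean of Y = a·mean of X + b = (-0.7)·50 + 5 = -30.
σ²_Y = a²·σ²_X = (-0.7)²·49 = 24.01 (the additive constant 5 does not affect variance).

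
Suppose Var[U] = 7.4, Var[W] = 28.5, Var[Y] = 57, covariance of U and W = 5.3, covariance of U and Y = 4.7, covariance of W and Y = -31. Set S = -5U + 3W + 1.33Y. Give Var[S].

Var[S] = 73.4373

Var[S] = a²·Var[U] + b²·Var[W] + c²·Var[Y] + 2ab·covariance of U and W + 2ac·covariance of U and Y + 2bc·covariance of W and Y, with a = -5, b = 3, c = 1.33.
= 185 + 256.5 + 100.8273 + (-159) + (-62.51) + (-247.38)
= 73.4373.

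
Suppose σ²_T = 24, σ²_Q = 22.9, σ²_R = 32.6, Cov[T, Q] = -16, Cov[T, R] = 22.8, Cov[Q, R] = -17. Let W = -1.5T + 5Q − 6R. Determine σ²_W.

σ²_W = a²·σ²_T + b²·σ²_Q + c²·σ²_R + 2ab·Cov[T, Q] + 2ac·Cov[T, R] + 2bc·Cov[Q, R], with a = -1.5, b = 5, c = -6.
= 54 + 572.5 + 1173.6 + 240 + 410.4 + 1020
= 3470.5.

σ²_W = 3470.5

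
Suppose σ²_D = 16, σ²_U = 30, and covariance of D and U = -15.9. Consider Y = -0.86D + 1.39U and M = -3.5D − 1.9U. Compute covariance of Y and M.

covariance of Y and M = 20.3029

By bilinearity, covariance of Y and M = ac·σ²_D + bd·σ²_U + (ad+bc)·covariance of D and U, with a=-0.86, b=1.39, c=-3.5, d=-1.9.
ac·σ²_D = (-0.86)·(-3.5)·16 = 48.16
bd·σ²_U = 1.39·(-1.9)·30 = -79.23
(ad+bc)·covariance of D and U = (-3.231)·(-15.9) = 51.3729
covariance of Y and M = 48.16 + (-79.23) + 51.3729 = 20.3029.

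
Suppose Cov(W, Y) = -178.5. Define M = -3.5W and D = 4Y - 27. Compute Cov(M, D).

Cov(M, D) = a·c·Cov(W, Y) = (-3.5)·4·(-178.5) = 2499. Additive constants drop out.

Cov(M, D) = 2499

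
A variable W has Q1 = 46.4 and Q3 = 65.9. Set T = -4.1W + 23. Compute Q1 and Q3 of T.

Q1(T) = -247.19, Q3(T) = -167.24

a = -4.1 < 0 reverses order: Q1(T) comes from Q3(W), Q3(T) from Q1(W).
Q1(T) = (-4.1)·65.9 + 23 = -247.19; Q3(T) = (-4.1)·46.4 + 23 = -167.24.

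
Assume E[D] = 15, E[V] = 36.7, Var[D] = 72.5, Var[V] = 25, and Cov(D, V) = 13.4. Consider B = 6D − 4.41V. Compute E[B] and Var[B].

E[B] = 6·E[D] + (-4.41)·E[V] = 6·15 + (-4.41)·36.7 = -71.847.
Var[B] = a²·Var[D] + b²·Var[V] + 2ab·Cov(D, V) with a = 6, b = -4.41.
= 6²·72.5 + (-4.41)²·25 + 2·6·(-4.41)·13.4
= 2610 + 486.2025 + (-709.128) = 2387.0745.

E[B] = -71.847, Var[B] = 2387.0745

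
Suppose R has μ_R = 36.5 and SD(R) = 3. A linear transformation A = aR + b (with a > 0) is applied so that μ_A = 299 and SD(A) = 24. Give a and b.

a = 8, b = 7

SD(A) = a·SD(R) (a > 0), so a = 24/3 = 8.
μ_A = a·μ_R + b, so b = 299 − 8·36.5 = 7.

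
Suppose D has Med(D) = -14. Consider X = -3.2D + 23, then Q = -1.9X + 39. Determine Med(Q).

Med(X) = (-3.2)·(-14) + 23 = 67.8.
Med(Q) = (-1.9)·67.8 + 39 = -89.82.

Med(Q) = -89.82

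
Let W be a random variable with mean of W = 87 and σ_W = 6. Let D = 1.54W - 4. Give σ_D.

σ_D = 9.24

D = 1.54W - 4 is linear with a = 1.54, b = -4.
σ_D = |a|·σ_W = |1.54|·6 = 9.24.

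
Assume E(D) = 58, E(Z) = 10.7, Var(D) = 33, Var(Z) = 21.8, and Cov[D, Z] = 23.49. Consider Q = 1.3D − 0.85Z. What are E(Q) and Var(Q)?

E(Q) = 66.305, Var(Q) = 19.6076

E(Q) = 1.3·E(D) + (-0.85)·E(Z) = 1.3·58 + (-0.85)·10.7 = 66.305.
Var(Q) = a²·Var(D) + b²·Var(Z) + 2ab·Cov[D, Z] with a = 1.3, b = -0.85.
= 1.3²·33 + (-0.85)²·21.8 + 2·1.3·(-0.85)·23.49
= 55.77 + 15.7505 + (-51.9129) = 19.6076.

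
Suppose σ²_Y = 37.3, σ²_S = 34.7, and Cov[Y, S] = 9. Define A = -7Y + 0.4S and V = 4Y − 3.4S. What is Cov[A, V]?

By bilinearity, Cov[A, V] = ac·σ²_Y + bd·σ²_S + (ad+bc)·Cov[Y, S], with a=-7, b=0.4, c=4, d=-3.4.
ac·σ²_Y = (-7)·4·37.3 = -1044.4
bd·σ²_S = 0.4·(-3.4)·34.7 = -47.192
(ad+bc)·Cov[Y, S] = (25.4)·9 = 228.6
Cov[A, V] = -1044.4 + (-47.192) + 228.6 = -862.992.

Cov[A, V] = -862.992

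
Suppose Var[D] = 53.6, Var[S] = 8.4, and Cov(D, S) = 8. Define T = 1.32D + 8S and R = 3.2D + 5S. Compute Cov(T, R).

By bilinearity, Cov(T, R) = ac·Var[D] + bd·Var[S] + (ad+bc)·Cov(D, S), with a=1.32, b=8, c=3.2, d=5.
ac·Var[D] = 1.32·3.2·53.6 = 226.4064
bd·Var[S] = 8·5·8.4 = 336
(ad+bc)·Cov(D, S) = (32.2)·8 = 257.6
Cov(T, R) = 226.4064 + 336 + 257.6 = 820.0064.

Cov(T, R) = 820.0064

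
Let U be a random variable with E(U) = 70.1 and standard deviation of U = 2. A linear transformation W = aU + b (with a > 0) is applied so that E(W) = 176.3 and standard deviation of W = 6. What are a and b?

standard deviation of W = a·standard deviation of U (a > 0), so a = 6/2 = 3.
E(W) = a·E(U) + b, so b = 176.3 − 3·70.1 = -34.

a = 3, b = -34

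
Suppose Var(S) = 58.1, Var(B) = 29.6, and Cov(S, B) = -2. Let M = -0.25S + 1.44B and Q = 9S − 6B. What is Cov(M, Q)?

Cov(M, Q) = -415.389

By bilinearity, Cov(M, Q) = ac·Var(S) + bd·Var(B) + (ad+bc)·Cov(S, B), with a=-0.25, b=1.44, c=9, d=-6.
ac·Var(S) = (-0.25)·9·58.1 = -130.725
bd·Var(B) = 1.44·(-6)·29.6 = -255.744
(ad+bc)·Cov(S, B) = (14.46)·(-2) = -28.92
Cov(M, Q) = -130.725 + (-255.744) + (-28.92) = -415.389.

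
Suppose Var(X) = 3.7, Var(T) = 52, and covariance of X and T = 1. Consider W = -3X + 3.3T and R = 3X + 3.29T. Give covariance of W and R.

covariance of W and R = 531.294

By bilinearity, covariance of W and R = ac·Var(X) + bd·Var(T) + (ad+bc)·covariance of X and T, with a=-3, b=3.3, c=3, d=3.29.
ac·Var(X) = (-3)·3·3.7 = -33.3
bd·Var(T) = 3.3·3.29·52 = 564.564
(ad+bc)·covariance of X and T = (0.03)·1 = 0.03
covariance of W and R = -33.3 + 564.564 + 0.03 = 531.294.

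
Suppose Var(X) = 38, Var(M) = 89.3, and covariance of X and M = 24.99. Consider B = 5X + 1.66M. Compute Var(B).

Var(B) = a²·Var(X) + b²·Var(M) + 2ab·covariance of X and M with a = 5, b = 1.66.
= 5²·38 + 1.66²·89.3 + 2·5·1.66·24.99
= 950 + 246.07508 + 414.834 = 1610.90908.

Var(B) = 1610.90908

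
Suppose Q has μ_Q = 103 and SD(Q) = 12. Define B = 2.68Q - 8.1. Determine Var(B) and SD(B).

Var(B) = 1034.2656, SD(B) = 32.16

B = 2.68Q - 8.1 is linear with a = 2.68, b = -8.1.
Var(Q) = 12² = 144.
Var(B) = a²·Var(Q) = 2.68²·144 = 1034.2656 (the additive constant -8.1 does not affect variance).
SD(B) = |a|·SD(Q) = |2.68|·12 = 32.16.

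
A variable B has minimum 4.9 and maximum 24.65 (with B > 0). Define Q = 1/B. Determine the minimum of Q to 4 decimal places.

min(Q) = 0.0406

1/B is decreasing on this domain, so min(Q) comes from max(B) = 24.65: min(Q) = 1/(24.65) ≈ 0.0406.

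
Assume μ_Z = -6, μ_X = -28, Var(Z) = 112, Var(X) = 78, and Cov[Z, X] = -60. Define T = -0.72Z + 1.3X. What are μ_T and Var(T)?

μ_T = (-0.72)·μ_Z + 1.3·μ_X = (-0.72)·(-6) + 1.3·(-28) = -32.08.
Var(T) = a²·Var(Z) + b²·Var(X) + 2ab·Cov[Z, X] with a = -0.72, b = 1.3.
= (-0.72)²·112 + 1.3²·78 + 2·(-0.72)·1.3·(-60)
= 58.0608 + 131.82 + 112.32 = 302.2008.

μ_T = -32.08, Var(T) = 302.2008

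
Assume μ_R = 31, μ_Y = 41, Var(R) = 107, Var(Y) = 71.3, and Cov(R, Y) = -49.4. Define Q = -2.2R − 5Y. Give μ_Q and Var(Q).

μ_Q = -273.2, Var(Q) = 1213.58

μ_Q = (-2.2)·μ_R + (-5)·μ_Y = (-2.2)·31 + (-5)·41 = -273.2.
Var(Q) = a²·Var(R) + b²·Var(Y) + 2ab·Cov(R, Y) with a = -2.2, b = -5.
= (-2.2)²·107 + (-5)²·71.3 + 2·(-2.2)·(-5)·(-49.4)
= 517.88 + 1782.5 + (-1086.8) = 1213.58.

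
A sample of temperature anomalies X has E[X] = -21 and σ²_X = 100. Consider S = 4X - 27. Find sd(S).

sd(S) = 40

S = 4X - 27 is linear with a = 4, b = -27.
sd(X) = √100 = 10.
sd(S) = |a|·sd(X) = |4|·10 = 40.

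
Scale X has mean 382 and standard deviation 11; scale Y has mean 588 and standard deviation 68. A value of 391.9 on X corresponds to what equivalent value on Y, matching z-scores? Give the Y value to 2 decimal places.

Y = 649.20

z = (391.9 − 382)/11 = 0.9.
Y = 588 + z·68 = 588 + (391.9 − 382)·68/11 = 649.20.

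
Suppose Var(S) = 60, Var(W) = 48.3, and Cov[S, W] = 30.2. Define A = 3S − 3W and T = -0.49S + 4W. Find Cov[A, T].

Cov[A, T] = -261.006

By bilinearity, Cov[A, T] = ac·Var(S) + bd·Var(W) + (ad+bc)·Cov[S, W], with a=3, b=-3, c=-0.49, d=4.
ac·Var(S) = 3·(-0.49)·60 = -88.2
bd·Var(W) = (-3)·4·48.3 = -579.6
(ad+bc)·Cov[S, W] = (13.47)·30.2 = 406.794
Cov[A, T] = -88.2 + (-579.6) + 406.794 = -261.006.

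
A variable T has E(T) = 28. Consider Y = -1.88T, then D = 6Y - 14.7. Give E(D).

E(D) = -330.54

E(Y) = (-1.88)·28 = -52.64.
E(D) = 6·(-52.64) + (-14.7) = -330.54.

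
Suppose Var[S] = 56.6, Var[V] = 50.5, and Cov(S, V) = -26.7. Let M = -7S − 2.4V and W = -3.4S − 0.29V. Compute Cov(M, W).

Cov(M, W) = 1110.155

By bilinearity, Cov(M, W) = ac·Var[S] + bd·Var[V] + (ad+bc)·Cov(S, V), with a=-7, b=-2.4, c=-3.4, d=-0.29.
ac·Var[S] = (-7)·(-3.4)·56.6 = 1347.08
bd·Var[V] = (-2.4)·(-0.29)·50.5 = 35.148
(ad+bc)·Cov(S, V) = (10.19)·(-26.7) = -272.073
Cov(M, W) = 1347.08 + 35.148 + (-272.073) = 1110.155.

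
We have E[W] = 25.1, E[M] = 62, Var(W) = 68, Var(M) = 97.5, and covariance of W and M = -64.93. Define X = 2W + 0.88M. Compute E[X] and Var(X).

E[X] = 2·E[W] + 0.88·E[M] = 2·25.1 + 0.88·62 = 104.76.
Var(X) = a²·Var(W) + b²·Var(M) + 2ab·covariance of W and M with a = 2, b = 0.88.
= 2²·68 + 0.88²·97.5 + 2·2·0.88·(-64.93)
= 272 + 75.504 + (-228.5536) = 118.9504.

E[X] = 104.76, Var(X) = 118.9504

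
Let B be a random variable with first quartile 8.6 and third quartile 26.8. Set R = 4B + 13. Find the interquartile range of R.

IQR(R) = 72.8

IQR of B = Q3 − Q1 = 26.8 − 8.6 = 18.2.
Under R = aB + b, IQR(R) = |a|·IQR(B) = |4|·18.2 = 72.8 (shifts cancel; spread scales by |a|).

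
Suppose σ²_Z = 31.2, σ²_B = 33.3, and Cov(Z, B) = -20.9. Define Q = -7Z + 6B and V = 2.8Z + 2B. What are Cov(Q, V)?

By bilinearity, Cov(Q, V) = ac·σ²_Z + bd·σ²_B + (ad+bc)·Cov(Z, B), with a=-7, b=6, c=2.8, d=2.
ac·σ²_Z = (-7)·2.8·31.2 = -611.52
bd·σ²_B = 6·2·33.3 = 399.6
(ad+bc)·Cov(Z, B) = (2.8)·(-20.9) = -58.52
Cov(Q, V) = -611.52 + 399.6 + (-58.52) = -270.44.

Cov(Q, V) = -270.44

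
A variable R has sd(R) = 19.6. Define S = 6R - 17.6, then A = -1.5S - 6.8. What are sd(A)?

sd(A) = 176.4

sd(S) = |6|·19.6 = 117.6.
sd(A) = |-1.5|·117.6 = 176.4.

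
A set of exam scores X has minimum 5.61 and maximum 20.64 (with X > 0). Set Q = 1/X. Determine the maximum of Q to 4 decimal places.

max(Q) = 0.1783

1/X is decreasing on this domain, so max(Q) comes from min(X) = 5.61: max(Q) = 1/(5.61) ≈ 0.1783.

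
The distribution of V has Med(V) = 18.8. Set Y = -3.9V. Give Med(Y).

A linear map preserves order up to sign, so Med(Y) = a·Med(V) + b = (-3.9)·18.8 = -73.32.

Med(Y) = -73.32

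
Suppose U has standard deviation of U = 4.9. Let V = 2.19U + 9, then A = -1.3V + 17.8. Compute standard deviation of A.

standard deviation of A = 13.9503

standard deviation of V = |2.19|·4.9 = 10.731.
standard deviation of A = |-1.3|·10.731 = 13.9503.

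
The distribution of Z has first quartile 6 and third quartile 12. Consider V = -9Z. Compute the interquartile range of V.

IQR(V) = 54

IQR of Z = Q3 − Q1 = 12 − 6 = 6.
Under V = aZ + b, IQR(V) = |a|·IQR(Z) = |-9|·6 = 54 (shifts cancel; spread scales by |a|).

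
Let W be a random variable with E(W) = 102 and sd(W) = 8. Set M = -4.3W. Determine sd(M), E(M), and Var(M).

sd(M) = 34.4, E(M) = -438.6, Var(M) = 1183.36

M = -4.3W is linear with a = -4.3, b = 0.
sd(M) = |a|·sd(W) = |-4.3|·8 = 34.4.
E(M) = a·E(W) + b = (-4.3)·102 = -438.6.
Var(W) = 8² = 64.
Var(M) = a²·Var(W) = (-4.3)²·64 = 1183.36.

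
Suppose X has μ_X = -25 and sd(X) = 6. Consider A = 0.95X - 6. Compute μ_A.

A = 0.95X - 6 is linear with a = 0.95, b = -6.
μ_A = a·μ_X + b = 0.95·(-25) + (-6) = -29.75.

μ_A = -29.75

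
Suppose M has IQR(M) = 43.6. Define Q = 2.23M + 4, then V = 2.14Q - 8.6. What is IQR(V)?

IQR(Q) = |2.23|·43.6 = 97.228.
IQR(V) = |2.14|·97.228 = 208.06792.

IQR(V) = 208.06792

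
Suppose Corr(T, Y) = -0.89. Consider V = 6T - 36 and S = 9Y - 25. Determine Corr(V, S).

Linear rescalings preserve correlation up to sign; here the slopes 6 and 9 have the same sign, so Corr(V, S) = Corr(T, Y) = -0.89.

Corr(V, S) = -0.89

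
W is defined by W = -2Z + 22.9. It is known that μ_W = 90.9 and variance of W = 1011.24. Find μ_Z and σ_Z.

μ_Z = -34, σ_Z = 15.9

From W = -2Z + 22.9: μ_W = a·μ_Z + b, so μ_Z = (μ_W − b)/a = (90.9 − 22.9)/(-2) = -34.
σ_W = √1011.24 = 31.8.
σ_W = |a|·σ_Z, so σ_Z = 31.8/|-2| = 15.9.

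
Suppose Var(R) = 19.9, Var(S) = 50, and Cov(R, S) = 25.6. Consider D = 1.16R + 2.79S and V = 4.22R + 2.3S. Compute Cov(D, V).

Cov(D, V) = 787.97456

By bilinearity, Cov(D, V) = ac·Var(R) + bd·Var(S) + (ad+bc)·Cov(R, S), with a=1.16, b=2.79, c=4.22, d=2.3.
ac·Var(R) = 1.16·4.22·19.9 = 97.41448
bd·Var(S) = 2.79·2.3·50 = 320.85
(ad+bc)·Cov(R, S) = (14.4418)·25.6 = 369.71008
Cov(D, V) = 97.41448 + 320.85 + 369.71008 = 787.97456.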